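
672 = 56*12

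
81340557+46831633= 128172190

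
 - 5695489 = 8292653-13988142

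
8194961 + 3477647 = 11672608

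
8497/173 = 49 + 20/173=   49.12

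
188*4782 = 899016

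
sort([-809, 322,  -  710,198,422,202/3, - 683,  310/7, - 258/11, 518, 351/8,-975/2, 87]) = [ - 809, - 710, - 683,  -  975/2, - 258/11, 351/8,310/7, 202/3, 87, 198 , 322,422, 518]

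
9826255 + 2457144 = 12283399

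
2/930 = 1/465 = 0.00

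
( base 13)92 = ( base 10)119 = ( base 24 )4n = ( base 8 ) 167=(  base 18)6B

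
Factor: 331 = 331^1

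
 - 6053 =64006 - 70059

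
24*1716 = 41184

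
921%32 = 25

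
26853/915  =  29 + 106/305= 29.35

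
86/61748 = 1/718 = 0.00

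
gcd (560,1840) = 80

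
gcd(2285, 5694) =1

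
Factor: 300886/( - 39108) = -150443/19554=- 2^(-1) * 3^( - 1)*23^1*31^1*211^1*3259^( -1 )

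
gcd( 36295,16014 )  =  17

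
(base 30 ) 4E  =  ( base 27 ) 4q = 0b10000110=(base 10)134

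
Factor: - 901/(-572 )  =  2^(-2) * 11^( - 1)*13^( - 1) * 17^1 * 53^1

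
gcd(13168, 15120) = 16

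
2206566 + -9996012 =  - 7789446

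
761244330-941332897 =-180088567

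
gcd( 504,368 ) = 8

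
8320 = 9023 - 703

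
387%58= 39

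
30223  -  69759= - 39536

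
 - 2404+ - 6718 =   -  9122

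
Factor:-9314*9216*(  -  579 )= 49700100096 = 2^11* 3^3*193^1 * 4657^1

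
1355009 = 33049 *41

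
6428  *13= 83564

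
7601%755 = 51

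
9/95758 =9/95758 =0.00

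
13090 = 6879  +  6211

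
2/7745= 2/7745 = 0.00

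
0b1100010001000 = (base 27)8gg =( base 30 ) 6TA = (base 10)6280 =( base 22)CLA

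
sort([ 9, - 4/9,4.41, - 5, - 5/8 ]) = [  -  5, - 5/8, - 4/9,4.41,9 ]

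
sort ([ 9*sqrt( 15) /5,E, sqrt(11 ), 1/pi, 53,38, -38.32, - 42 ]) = [ - 42,-38.32, 1/pi,E,sqrt(11) , 9*sqrt (15)/5, 38, 53]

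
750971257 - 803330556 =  - 52359299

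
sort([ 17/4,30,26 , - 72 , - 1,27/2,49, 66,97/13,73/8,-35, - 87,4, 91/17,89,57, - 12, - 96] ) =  [ - 96, - 87, - 72, - 35, - 12,  -  1,4,17/4, 91/17,97/13,73/8,27/2,26,30,49, 57,  66,89 ] 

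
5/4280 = 1/856 = 0.00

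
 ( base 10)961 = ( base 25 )1db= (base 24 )1G1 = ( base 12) 681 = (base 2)1111000001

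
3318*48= 159264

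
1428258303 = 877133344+551124959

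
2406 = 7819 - 5413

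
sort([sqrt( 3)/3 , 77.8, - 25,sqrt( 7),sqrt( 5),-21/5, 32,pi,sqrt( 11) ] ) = [  -  25,-21/5,sqrt(3 ) /3,sqrt( 5 ),sqrt( 7 ), pi, sqrt( 11 ),32,77.8]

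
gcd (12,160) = 4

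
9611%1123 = 627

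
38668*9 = 348012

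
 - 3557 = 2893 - 6450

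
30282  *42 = 1271844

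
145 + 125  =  270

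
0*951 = 0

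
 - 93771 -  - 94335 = 564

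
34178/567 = 60 + 158/567 = 60.28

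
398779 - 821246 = - 422467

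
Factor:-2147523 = - 3^1*7^3*2087^1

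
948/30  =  158/5=31.60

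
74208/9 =24736/3 = 8245.33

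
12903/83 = 12903/83 = 155.46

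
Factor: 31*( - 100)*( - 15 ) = 2^2*3^1 * 5^3*31^1 =46500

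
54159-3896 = 50263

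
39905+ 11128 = 51033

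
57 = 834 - 777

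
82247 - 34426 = 47821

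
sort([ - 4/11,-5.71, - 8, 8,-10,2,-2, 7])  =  [-10, - 8, - 5.71,-2, - 4/11,2,7, 8 ] 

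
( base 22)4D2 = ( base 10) 2224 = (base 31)29n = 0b100010110000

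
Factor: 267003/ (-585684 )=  - 2^( - 2)*17^( - 1)*31^1=- 31/68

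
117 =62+55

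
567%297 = 270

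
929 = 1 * 929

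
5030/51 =98+32/51 = 98.63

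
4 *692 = 2768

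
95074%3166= 94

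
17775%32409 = 17775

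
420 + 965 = 1385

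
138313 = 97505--40808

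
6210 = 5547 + 663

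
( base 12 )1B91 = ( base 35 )2rq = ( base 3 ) 11200201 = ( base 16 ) D5D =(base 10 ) 3421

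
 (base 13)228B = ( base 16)12EF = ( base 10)4847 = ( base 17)GD2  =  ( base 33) 4ET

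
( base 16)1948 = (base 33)5V4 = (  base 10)6472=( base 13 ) 2C3B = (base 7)24604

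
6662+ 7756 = 14418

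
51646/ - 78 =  - 25823/39= - 662.13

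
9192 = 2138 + 7054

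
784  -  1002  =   - 218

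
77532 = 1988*39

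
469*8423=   3950387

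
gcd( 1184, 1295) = 37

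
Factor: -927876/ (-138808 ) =2^( - 1 )*3^1*17351^( - 1 )*77323^1 =231969/34702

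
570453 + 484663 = 1055116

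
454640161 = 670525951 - 215885790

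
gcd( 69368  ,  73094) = 46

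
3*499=1497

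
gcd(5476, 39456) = 4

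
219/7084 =219/7084= 0.03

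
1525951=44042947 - 42516996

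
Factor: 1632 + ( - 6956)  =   - 2^2*11^3= - 5324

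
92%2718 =92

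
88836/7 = 12690 + 6/7 = 12690.86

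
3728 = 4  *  932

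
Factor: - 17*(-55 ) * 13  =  12155=5^1*11^1*13^1*17^1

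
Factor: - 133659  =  -3^2*14851^1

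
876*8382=7342632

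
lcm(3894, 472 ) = 15576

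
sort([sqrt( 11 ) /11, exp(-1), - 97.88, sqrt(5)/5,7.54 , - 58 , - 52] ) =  [-97.88 , - 58, - 52 , sqrt ( 11 ) /11, exp( - 1 ),sqrt(5 )/5 , 7.54] 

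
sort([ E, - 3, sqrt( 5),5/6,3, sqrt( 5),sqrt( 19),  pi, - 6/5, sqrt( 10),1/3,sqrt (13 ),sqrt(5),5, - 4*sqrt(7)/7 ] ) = [ - 3, - 4*sqrt( 7 )/7, - 6/5,  1/3,5/6,sqrt(5 ), sqrt( 5),sqrt (5 ), E, 3,pi,sqrt( 10 ),sqrt( 13),sqrt(19),5]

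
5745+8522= 14267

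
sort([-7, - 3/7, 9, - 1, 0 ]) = [-7, - 1, -3/7 , 0,9] 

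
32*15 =480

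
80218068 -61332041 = 18886027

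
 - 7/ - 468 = 7/468 = 0.01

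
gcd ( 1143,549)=9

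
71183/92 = 71183/92 = 773.73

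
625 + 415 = 1040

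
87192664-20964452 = 66228212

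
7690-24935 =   -  17245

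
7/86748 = 7/86748 = 0.00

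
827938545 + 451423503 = 1279362048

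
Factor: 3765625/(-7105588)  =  -2^(-2)*5^6 * 7^(-3) * 241^1*5179^(-1)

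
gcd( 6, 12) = 6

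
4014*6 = 24084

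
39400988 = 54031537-14630549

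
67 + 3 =70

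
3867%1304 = 1259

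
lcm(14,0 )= 0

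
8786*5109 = 44887674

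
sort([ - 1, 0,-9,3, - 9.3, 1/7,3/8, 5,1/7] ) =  [ - 9.3,  -  9, - 1, 0,1/7, 1/7, 3/8,3 , 5 ]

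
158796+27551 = 186347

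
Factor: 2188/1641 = 2^2 * 3^(-1)=4/3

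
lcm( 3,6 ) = 6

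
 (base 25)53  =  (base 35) 3n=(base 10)128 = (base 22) 5I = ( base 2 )10000000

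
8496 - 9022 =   -  526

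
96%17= 11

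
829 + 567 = 1396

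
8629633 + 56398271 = 65027904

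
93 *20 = 1860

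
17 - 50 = -33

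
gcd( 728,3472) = 56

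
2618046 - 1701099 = 916947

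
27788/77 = 360 + 68/77 = 360.88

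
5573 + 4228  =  9801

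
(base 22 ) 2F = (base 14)43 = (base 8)73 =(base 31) 1S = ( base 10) 59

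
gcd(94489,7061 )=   1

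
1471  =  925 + 546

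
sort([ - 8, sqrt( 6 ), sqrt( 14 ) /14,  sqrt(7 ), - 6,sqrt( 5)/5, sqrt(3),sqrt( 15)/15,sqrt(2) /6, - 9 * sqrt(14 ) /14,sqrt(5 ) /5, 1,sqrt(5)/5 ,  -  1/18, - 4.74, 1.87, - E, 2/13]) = [ - 8,-6, -4.74, - E, - 9*sqrt(14 ) /14,  -  1/18,2/13,  sqrt( 2) /6, sqrt (15)/15,sqrt(14)/14,sqrt(5) /5,sqrt( 5 ) /5,sqrt( 5 )/5,1, sqrt( 3 ),1.87, sqrt ( 6), sqrt( 7 ) ]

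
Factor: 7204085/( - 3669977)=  - 5^1*7^1*17^( - 1)*37^1*59^( - 1)*3659^( - 1)*5563^1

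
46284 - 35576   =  10708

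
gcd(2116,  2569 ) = 1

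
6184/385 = 6184/385=   16.06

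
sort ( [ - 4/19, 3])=[ - 4/19, 3 ] 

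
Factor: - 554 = -2^1*277^1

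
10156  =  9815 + 341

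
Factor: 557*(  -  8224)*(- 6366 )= 29161169088  =  2^6*3^1*257^1*557^1*1061^1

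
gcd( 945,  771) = 3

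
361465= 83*4355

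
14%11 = 3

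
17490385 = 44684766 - 27194381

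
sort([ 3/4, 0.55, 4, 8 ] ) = [ 0.55,3/4, 4,  8]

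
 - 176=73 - 249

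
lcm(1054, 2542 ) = 43214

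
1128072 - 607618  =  520454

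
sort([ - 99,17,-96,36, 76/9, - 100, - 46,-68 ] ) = [ - 100, - 99, - 96, - 68,-46, 76/9,17, 36] 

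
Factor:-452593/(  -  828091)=499/913 = 11^( - 1)*83^( - 1)*499^1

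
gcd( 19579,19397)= 7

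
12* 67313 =807756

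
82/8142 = 41/4071 = 0.01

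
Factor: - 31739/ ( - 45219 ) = 3^( - 1)*17^1*1867^1*15073^( - 1) 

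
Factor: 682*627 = 2^1*3^1*11^2 * 19^1*31^1 = 427614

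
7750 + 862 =8612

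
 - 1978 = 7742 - 9720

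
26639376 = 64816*411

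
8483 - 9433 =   -  950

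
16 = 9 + 7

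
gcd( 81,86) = 1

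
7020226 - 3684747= 3335479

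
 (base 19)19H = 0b1000100101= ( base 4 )20211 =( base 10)549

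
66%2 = 0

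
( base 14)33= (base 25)1K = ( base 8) 55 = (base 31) 1e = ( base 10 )45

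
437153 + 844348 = 1281501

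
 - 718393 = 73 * ( - 9841)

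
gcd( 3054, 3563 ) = 509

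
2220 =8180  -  5960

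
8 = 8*1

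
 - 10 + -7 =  - 17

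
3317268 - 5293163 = -1975895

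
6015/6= 2005/2 = 1002.50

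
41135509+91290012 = 132425521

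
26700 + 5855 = 32555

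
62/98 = 31/49 = 0.63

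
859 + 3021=3880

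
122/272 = 61/136  =  0.45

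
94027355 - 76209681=17817674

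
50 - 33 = 17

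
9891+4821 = 14712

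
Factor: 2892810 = 2^1*3^1 *5^1*211^1*457^1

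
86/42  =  2+ 1/21= 2.05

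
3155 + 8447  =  11602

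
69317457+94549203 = 163866660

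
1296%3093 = 1296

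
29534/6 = 4922 + 1/3 = 4922.33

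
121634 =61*1994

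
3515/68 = 3515/68 = 51.69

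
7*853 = 5971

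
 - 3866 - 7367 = - 11233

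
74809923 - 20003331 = 54806592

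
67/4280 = 67/4280 = 0.02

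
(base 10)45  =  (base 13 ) 36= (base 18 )29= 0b101101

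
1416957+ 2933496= 4350453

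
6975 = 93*75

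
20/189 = 20/189=0.11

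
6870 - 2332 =4538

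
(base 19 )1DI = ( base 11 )51A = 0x272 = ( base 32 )ji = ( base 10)626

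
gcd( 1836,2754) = 918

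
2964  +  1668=4632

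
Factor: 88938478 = 2^1*44469239^1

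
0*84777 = 0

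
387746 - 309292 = 78454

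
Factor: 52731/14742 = 2^( - 1)*3^1*13^( - 1 )*31^1 = 93/26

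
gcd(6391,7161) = 77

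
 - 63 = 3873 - 3936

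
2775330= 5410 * 513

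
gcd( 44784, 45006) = 6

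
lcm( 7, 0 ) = 0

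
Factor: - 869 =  - 11^1*79^1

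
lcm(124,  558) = 1116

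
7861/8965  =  7861/8965=0.88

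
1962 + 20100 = 22062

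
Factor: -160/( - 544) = 5/17 =5^1 * 17^( - 1) 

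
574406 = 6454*89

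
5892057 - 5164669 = 727388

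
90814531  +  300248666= 391063197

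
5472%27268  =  5472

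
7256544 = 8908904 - 1652360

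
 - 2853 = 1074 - 3927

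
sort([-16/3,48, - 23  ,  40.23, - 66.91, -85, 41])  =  [ - 85, - 66.91, - 23, - 16/3, 40.23, 41, 48 ]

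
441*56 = 24696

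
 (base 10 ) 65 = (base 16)41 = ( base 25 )2F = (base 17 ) 3E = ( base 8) 101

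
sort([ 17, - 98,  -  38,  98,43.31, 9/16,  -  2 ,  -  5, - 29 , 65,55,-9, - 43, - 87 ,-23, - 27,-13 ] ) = [ - 98,  -  87, - 43, - 38 ,-29 ,-27,-23,-13,- 9, - 5,-2, 9/16,17,43.31 , 55, 65,  98]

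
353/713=353/713 = 0.50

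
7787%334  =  105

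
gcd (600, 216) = 24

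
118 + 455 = 573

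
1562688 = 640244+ 922444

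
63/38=1 + 25/38 =1.66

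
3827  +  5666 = 9493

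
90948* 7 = 636636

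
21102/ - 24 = -880+3/4 = - 879.25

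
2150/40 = 215/4 = 53.75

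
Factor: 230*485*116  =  2^3*5^2*23^1*29^1*97^1 = 12939800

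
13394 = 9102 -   -  4292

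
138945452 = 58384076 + 80561376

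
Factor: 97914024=2^3*3^2*13^1 * 73^1*1433^1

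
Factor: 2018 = 2^1*1009^1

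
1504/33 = 45+19/33 =45.58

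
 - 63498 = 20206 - 83704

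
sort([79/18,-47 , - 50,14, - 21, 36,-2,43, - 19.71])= [  -  50, - 47, - 21,- 19.71, -2,79/18,  14,36, 43 ] 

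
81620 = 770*106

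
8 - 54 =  - 46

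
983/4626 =983/4626 =0.21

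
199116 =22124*9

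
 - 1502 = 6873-8375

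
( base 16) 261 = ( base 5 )4414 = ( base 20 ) 1a9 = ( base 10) 609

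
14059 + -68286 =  - 54227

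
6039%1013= 974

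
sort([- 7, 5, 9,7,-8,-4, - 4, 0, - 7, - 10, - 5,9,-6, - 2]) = [ - 10, - 8, - 7,- 7, - 6,-5, - 4, - 4, - 2,0,5,7, 9, 9]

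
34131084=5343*6388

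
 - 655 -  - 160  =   - 495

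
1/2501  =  1/2501=0.00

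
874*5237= 4577138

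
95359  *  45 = 4291155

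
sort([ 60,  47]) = [47, 60 ]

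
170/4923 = 170/4923 = 0.03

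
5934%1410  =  294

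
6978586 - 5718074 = 1260512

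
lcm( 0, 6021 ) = 0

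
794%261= 11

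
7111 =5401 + 1710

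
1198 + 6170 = 7368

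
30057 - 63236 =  - 33179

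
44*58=2552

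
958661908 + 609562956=1568224864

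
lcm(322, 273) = 12558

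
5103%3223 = 1880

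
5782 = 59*98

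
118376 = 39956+78420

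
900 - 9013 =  - 8113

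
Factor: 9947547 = 3^2*349^1*3167^1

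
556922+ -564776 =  - 7854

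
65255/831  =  78+437/831 = 78.53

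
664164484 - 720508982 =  - 56344498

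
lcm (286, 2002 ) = 2002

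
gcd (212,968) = 4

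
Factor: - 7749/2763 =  - 861/307 = - 3^1* 7^1*41^1 * 307^( - 1) 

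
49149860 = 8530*5762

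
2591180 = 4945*524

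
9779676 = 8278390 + 1501286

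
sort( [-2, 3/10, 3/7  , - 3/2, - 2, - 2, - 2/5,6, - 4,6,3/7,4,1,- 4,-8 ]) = [- 8, -4, - 4,- 2, - 2,- 2, - 3/2 , - 2/5,3/10,  3/7, 3/7,1 , 4,  6, 6 ]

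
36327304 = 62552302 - 26224998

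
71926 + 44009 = 115935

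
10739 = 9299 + 1440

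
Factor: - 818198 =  - 2^1*409099^1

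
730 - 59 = 671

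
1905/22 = 1905/22  =  86.59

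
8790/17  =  517+1/17= 517.06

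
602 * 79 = 47558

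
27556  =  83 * 332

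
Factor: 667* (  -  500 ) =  - 2^2*5^3*23^1 * 29^1=-  333500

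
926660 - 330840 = 595820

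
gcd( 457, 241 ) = 1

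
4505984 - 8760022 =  - 4254038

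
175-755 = -580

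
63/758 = 63/758=0.08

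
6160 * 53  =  326480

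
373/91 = 373/91 = 4.10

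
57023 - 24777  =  32246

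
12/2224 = 3/556 = 0.01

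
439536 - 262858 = 176678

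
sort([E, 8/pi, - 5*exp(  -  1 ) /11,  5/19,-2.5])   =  [ - 2.5, - 5*exp(- 1)/11, 5/19,8/pi, E ]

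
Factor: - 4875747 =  - 3^1*23^1*70663^1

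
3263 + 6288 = 9551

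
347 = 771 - 424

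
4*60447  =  241788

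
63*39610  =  2495430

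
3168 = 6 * 528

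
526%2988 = 526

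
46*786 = 36156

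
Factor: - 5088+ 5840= 2^4*47^1 = 752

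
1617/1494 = 1 +41/498 = 1.08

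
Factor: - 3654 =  - 2^1*3^2 *7^1* 29^1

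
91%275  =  91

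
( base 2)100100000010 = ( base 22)4gi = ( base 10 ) 2306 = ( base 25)3h6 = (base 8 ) 4402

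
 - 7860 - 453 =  -8313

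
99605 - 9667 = 89938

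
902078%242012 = 176042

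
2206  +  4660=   6866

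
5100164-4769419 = 330745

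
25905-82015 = -56110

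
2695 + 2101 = 4796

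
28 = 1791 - 1763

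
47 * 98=4606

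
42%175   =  42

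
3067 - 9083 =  - 6016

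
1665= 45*37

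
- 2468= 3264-5732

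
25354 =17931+7423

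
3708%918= 36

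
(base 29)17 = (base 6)100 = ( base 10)36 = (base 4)210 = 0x24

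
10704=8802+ 1902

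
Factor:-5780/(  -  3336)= 1445/834 = 2^(- 1)*3^ (  -  1 )*5^1*17^2*139^(-1)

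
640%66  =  46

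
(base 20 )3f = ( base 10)75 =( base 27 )2l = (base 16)4b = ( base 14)55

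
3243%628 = 103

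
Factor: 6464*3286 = 2^7*31^1*53^1*101^1 = 21240704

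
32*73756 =2360192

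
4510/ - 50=-451/5 = -90.20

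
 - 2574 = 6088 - 8662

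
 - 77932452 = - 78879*988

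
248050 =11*22550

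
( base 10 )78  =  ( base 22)3C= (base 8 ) 116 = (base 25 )33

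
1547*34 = 52598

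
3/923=3/923 = 0.00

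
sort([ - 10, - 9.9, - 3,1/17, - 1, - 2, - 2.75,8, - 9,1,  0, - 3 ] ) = [ - 10, - 9.9, - 9,- 3,  -  3, - 2.75,  -  2, - 1, 0,1/17, 1, 8]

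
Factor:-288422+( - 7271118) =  - 2^2*5^1*547^1*691^1 = -7559540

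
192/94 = 2 + 2/47  =  2.04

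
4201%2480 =1721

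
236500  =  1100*215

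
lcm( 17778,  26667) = 53334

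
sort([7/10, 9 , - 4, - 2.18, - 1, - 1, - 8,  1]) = [ - 8,  -  4, - 2.18,  -  1, - 1, 7/10  ,  1,9] 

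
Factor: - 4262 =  - 2^1*2131^1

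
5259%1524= 687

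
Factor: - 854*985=- 2^1*5^1 * 7^1 *61^1*197^1 = -841190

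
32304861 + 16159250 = 48464111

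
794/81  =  9 +65/81= 9.80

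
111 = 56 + 55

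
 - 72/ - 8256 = 3/344  =  0.01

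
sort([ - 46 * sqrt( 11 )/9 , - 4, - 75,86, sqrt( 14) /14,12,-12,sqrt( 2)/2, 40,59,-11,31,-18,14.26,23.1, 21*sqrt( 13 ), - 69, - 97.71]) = [-97.71, - 75, - 69, - 18, - 46*sqrt( 11 ) /9, - 12 , - 11, - 4, sqrt( 14 ) /14,sqrt( 2)/2, 12, 14.26,23.1,31 , 40,  59, 21 * sqrt( 13 ),86] 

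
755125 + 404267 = 1159392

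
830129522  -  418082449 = 412047073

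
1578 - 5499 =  - 3921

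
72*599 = 43128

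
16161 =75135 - 58974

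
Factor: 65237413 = 263^1* 248051^1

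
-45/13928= - 1 + 13883/13928 = - 0.00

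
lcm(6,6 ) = 6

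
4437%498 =453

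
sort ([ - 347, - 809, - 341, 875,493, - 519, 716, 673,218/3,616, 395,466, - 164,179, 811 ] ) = [ - 809, - 519,-347 ,- 341, - 164, 218/3,179,  395,466, 493, 616,673,716,811,875 ]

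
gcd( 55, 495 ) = 55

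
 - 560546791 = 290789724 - 851336515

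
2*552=1104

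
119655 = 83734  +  35921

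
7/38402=1/5486  =  0.00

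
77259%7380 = 3459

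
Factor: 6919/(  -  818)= -2^( - 1)*11^1*17^1* 37^1*409^(-1)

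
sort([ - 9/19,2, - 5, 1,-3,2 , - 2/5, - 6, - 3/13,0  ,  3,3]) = [-6, - 5 ,-3, - 9/19, - 2/5, - 3/13, 0 , 1, 2,  2, 3,3]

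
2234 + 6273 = 8507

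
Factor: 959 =7^1*137^1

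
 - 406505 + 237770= - 168735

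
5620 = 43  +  5577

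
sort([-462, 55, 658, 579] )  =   [- 462, 55,579, 658]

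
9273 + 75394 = 84667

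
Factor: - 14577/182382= - 2^( - 1)*43^1 * 269^ ( - 1 )  =  -43/538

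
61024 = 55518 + 5506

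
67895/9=67895/9=7543.89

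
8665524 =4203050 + 4462474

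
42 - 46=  - 4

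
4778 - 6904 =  - 2126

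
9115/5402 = 9115/5402 = 1.69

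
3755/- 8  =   - 3755/8  =  - 469.38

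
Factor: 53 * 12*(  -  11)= -2^2 * 3^1*11^1*53^1  =  -6996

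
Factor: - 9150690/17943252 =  - 2^(  -  1)*5^1*659^( - 1 )*2269^( - 1)*305023^1  =  - 1525115/2990542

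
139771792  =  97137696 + 42634096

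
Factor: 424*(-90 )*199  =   - 2^4*3^2*5^1* 53^1*199^1 = -  7593840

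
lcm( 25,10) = 50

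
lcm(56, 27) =1512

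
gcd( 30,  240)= 30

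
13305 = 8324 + 4981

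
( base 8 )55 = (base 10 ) 45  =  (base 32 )1D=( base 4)231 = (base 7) 63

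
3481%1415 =651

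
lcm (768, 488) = 46848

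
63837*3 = 191511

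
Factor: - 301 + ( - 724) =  - 1025=- 5^2 * 41^1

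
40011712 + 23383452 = 63395164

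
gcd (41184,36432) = 1584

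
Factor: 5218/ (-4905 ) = -2^1*3^( - 2 )*5^( - 1 )*109^ ( - 1) * 2609^1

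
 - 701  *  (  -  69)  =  48369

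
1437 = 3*479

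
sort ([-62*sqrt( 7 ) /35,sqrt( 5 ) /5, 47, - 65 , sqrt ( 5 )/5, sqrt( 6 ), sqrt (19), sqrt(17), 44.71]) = [ - 65, - 62*sqrt( 7)/35, sqrt( 5) /5, sqrt( 5 )/5, sqrt( 6 ) , sqrt ( 17 ), sqrt( 19 ), 44.71, 47]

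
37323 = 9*4147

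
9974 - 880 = 9094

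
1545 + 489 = 2034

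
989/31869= 989/31869 = 0.03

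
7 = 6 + 1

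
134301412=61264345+73037067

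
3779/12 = 314 + 11/12 = 314.92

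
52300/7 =52300/7  =  7471.43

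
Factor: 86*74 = 2^2*37^1*43^1 =6364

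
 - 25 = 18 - 43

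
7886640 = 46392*170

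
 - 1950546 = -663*2942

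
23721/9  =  7907/3 = 2635.67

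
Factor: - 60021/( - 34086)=81/46=2^(- 1 )*3^4*23^( - 1) 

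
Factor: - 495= - 3^2* 5^1*11^1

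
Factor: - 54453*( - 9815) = 534456195 =3^1 * 5^1  *  7^1* 13^1*151^1*2593^1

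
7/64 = 7/64 = 0.11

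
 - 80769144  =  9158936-89928080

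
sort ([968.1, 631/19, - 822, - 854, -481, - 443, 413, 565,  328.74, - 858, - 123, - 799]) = [ - 858, - 854, -822,-799, - 481, - 443, - 123,  631/19, 328.74, 413, 565,968.1 ] 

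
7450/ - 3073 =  - 7450/3073 = - 2.42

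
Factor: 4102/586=7^1 = 7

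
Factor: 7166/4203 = 2^1*3^( - 2 ) * 467^( - 1 ) *3583^1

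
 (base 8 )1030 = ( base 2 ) 1000011000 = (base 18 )1be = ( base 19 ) 194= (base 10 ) 536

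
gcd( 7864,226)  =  2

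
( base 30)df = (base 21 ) j6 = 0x195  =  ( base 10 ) 405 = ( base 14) 20d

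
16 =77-61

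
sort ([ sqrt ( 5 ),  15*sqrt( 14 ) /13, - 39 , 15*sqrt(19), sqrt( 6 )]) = [ - 39 , sqrt(5 ),sqrt (6),15*sqrt(14)/13,15*sqrt(19 ) ] 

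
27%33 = 27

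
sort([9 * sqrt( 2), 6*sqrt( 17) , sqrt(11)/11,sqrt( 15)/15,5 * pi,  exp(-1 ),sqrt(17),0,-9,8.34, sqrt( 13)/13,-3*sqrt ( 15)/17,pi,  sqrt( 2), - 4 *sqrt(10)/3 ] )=[ -9, - 4*sqrt( 10)/3,-3 * sqrt( 15)/17,0, sqrt( 15)/15,sqrt( 13)/13,sqrt (11)/11,exp(  -  1),sqrt( 2),pi,sqrt (17),  8.34,9*sqrt( 2),5* pi, 6*sqrt(17)]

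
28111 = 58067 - 29956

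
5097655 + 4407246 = 9504901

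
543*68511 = 37201473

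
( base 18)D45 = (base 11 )324a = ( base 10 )4289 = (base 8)10301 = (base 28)5d5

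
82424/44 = 20606/11 = 1873.27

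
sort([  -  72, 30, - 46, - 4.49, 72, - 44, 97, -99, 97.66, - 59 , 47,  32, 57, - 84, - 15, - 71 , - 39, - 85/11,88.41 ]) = [- 99, - 84, - 72, - 71,-59 ,-46, - 44, - 39,-15,-85/11, - 4.49, 30  ,  32 , 47, 57, 72,88.41, 97,97.66 ] 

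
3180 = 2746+434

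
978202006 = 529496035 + 448705971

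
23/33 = 23/33 = 0.70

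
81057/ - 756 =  -108 + 197/252 = -107.22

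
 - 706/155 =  - 706/155 = - 4.55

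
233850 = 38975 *6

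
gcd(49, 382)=1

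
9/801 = 1/89  =  0.01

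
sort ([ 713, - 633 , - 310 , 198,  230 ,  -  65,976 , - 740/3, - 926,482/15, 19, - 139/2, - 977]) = [ - 977, - 926, - 633,  -  310, -740/3 , - 139/2, - 65,19,482/15,198, 230,713, 976 ] 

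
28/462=2/33=0.06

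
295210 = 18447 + 276763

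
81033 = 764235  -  683202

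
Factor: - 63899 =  - 11^1* 37^1*157^1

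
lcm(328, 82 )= 328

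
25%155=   25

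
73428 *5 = 367140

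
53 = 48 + 5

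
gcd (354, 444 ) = 6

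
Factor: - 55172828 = - 2^2*2281^1 * 6047^1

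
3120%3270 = 3120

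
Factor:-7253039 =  - 31^1*233969^1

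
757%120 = 37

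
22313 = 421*53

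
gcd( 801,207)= 9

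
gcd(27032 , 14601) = 31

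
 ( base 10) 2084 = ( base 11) 1625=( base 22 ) 46G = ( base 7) 6035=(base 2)100000100100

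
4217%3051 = 1166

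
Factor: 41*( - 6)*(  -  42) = 2^2*3^2  *  7^1*41^1 = 10332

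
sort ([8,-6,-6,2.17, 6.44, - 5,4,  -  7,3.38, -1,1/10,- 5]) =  [ - 7,-6, - 6,-5, - 5,  -  1,1/10, 2.17, 3.38,  4, 6.44,8 ] 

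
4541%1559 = 1423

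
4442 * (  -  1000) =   -  4442000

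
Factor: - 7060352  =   - 2^7*13^1*4243^1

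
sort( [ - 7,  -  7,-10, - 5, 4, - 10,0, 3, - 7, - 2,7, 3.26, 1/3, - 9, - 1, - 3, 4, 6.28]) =[-10, - 10, - 9, - 7, - 7, - 7, - 5, - 3, - 2, - 1, 0, 1/3, 3,3.26,4, 4 , 6.28 , 7]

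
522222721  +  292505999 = 814728720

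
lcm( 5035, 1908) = 181260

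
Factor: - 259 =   -  7^1*37^1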